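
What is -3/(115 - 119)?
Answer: ¾ ≈ 0.75000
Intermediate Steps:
-3/(115 - 119) = -3/(-4) = -¼*(-3) = ¾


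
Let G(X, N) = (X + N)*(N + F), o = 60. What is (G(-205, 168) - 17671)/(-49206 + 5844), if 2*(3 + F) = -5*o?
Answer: 9113/21681 ≈ 0.42032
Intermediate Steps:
F = -153 (F = -3 + (-5*60)/2 = -3 + (½)*(-300) = -3 - 150 = -153)
G(X, N) = (-153 + N)*(N + X) (G(X, N) = (X + N)*(N - 153) = (N + X)*(-153 + N) = (-153 + N)*(N + X))
(G(-205, 168) - 17671)/(-49206 + 5844) = ((168² - 153*168 - 153*(-205) + 168*(-205)) - 17671)/(-49206 + 5844) = ((28224 - 25704 + 31365 - 34440) - 17671)/(-43362) = (-555 - 17671)*(-1/43362) = -18226*(-1/43362) = 9113/21681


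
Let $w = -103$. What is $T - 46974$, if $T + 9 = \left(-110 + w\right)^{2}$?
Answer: $-1614$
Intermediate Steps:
$T = 45360$ ($T = -9 + \left(-110 - 103\right)^{2} = -9 + \left(-213\right)^{2} = -9 + 45369 = 45360$)
$T - 46974 = 45360 - 46974 = -1614$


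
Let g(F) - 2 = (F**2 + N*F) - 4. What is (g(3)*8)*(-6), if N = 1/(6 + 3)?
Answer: -352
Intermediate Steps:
N = 1/9 ≈ 0.11111
g(F) = -2 + F**2 + F/9 (g(F) = 2 + ((F**2 + F/9) - 4) = 2 + (-4 + F**2 + F/9) = -2 + F**2 + F/9)
(g(3)*8)*(-6) = ((-2 + 3**2 + (1/9)*3)*8)*(-6) = ((-2 + 9 + 1/3)*8)*(-6) = ((22/3)*8)*(-6) = (176/3)*(-6) = -352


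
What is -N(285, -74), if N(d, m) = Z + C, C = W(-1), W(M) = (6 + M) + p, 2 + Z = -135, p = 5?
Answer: 127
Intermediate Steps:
Z = -137 (Z = -2 - 135 = -137)
W(M) = 11 + M (W(M) = (6 + M) + 5 = 11 + M)
C = 10 (C = 11 - 1 = 10)
N(d, m) = -127 (N(d, m) = -137 + 10 = -127)
-N(285, -74) = -1*(-127) = 127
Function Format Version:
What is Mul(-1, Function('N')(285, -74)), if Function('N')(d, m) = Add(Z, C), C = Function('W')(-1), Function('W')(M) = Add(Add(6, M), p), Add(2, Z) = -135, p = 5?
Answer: 127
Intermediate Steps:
Z = -137 (Z = Add(-2, -135) = -137)
Function('W')(M) = Add(11, M) (Function('W')(M) = Add(Add(6, M), 5) = Add(11, M))
C = 10 (C = Add(11, -1) = 10)
Function('N')(d, m) = -127 (Function('N')(d, m) = Add(-137, 10) = -127)
Mul(-1, Function('N')(285, -74)) = Mul(-1, -127) = 127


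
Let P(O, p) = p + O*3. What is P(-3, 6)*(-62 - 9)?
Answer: 213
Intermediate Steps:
P(O, p) = p + 3*O
P(-3, 6)*(-62 - 9) = (6 + 3*(-3))*(-62 - 9) = (6 - 9)*(-71) = -3*(-71) = 213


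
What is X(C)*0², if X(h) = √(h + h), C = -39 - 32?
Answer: 0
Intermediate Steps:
C = -71
X(h) = √2*√h (X(h) = √(2*h) = √2*√h)
X(C)*0² = (√2*√(-71))*0² = (√2*(I*√71))*0 = (I*√142)*0 = 0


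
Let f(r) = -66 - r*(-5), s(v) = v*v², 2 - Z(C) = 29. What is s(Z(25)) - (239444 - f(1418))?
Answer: -252103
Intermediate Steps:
Z(C) = -27 (Z(C) = 2 - 1*29 = 2 - 29 = -27)
s(v) = v³
f(r) = -66 + 5*r (f(r) = -66 - (-5)*r = -66 + 5*r)
s(Z(25)) - (239444 - f(1418)) = (-27)³ - (239444 - (-66 + 5*1418)) = -19683 - (239444 - (-66 + 7090)) = -19683 - (239444 - 1*7024) = -19683 - (239444 - 7024) = -19683 - 1*232420 = -19683 - 232420 = -252103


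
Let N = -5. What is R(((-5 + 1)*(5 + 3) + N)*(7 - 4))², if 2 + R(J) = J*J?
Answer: 151757761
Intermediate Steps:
R(J) = -2 + J² (R(J) = -2 + J*J = -2 + J²)
R(((-5 + 1)*(5 + 3) + N)*(7 - 4))² = (-2 + (((-5 + 1)*(5 + 3) - 5)*(7 - 4))²)² = (-2 + ((-4*8 - 5)*3)²)² = (-2 + ((-32 - 5)*3)²)² = (-2 + (-37*3)²)² = (-2 + (-111)²)² = (-2 + 12321)² = 12319² = 151757761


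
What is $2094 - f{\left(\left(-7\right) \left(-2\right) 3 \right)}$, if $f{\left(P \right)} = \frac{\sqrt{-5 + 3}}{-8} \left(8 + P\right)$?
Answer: $2094 + \frac{25 i \sqrt{2}}{4} \approx 2094.0 + 8.8388 i$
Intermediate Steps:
$f{\left(P \right)} = - \frac{i \sqrt{2} \left(8 + P\right)}{8}$ ($f{\left(P \right)} = \sqrt{-2} \left(- \frac{1}{8}\right) \left(8 + P\right) = i \sqrt{2} \left(- \frac{1}{8}\right) \left(8 + P\right) = - \frac{i \sqrt{2}}{8} \left(8 + P\right) = - \frac{i \sqrt{2} \left(8 + P\right)}{8}$)
$2094 - f{\left(\left(-7\right) \left(-2\right) 3 \right)} = 2094 - \frac{i \sqrt{2} \left(-8 - \left(-7\right) \left(-2\right) 3\right)}{8} = 2094 - \frac{i \sqrt{2} \left(-8 - 14 \cdot 3\right)}{8} = 2094 - \frac{i \sqrt{2} \left(-8 - 42\right)}{8} = 2094 - \frac{1}{8} i \sqrt{2} \left(-50\right) = 2094 - - \frac{25 i \sqrt{2}}{4} = 2094 + \frac{25 i \sqrt{2}}{4}$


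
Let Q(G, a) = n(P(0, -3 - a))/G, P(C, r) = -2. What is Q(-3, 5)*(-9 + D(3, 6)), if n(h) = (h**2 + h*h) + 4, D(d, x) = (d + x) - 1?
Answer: 4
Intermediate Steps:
D(d, x) = -1 + d + x
n(h) = 4 + 2*h**2 (n(h) = (h**2 + h**2) + 4 = 2*h**2 + 4 = 4 + 2*h**2)
Q(G, a) = 12/G (Q(G, a) = (4 + 2*(-2)**2)/G = (4 + 2*4)/G = (4 + 8)/G = 12/G)
Q(-3, 5)*(-9 + D(3, 6)) = (12/(-3))*(-9 + (-1 + 3 + 6)) = (12*(-1/3))*(-9 + 8) = -4*(-1) = 4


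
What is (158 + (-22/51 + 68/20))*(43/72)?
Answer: 1765021/18360 ≈ 96.134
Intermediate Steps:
(158 + (-22/51 + 68/20))*(43/72) = (158 + (-22*1/51 + 68*(1/20)))*(43*(1/72)) = (158 + (-22/51 + 17/5))*(43/72) = (158 + 757/255)*(43/72) = (41047/255)*(43/72) = 1765021/18360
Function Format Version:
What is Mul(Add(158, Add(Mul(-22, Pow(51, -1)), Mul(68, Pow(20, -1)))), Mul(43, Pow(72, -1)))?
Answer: Rational(1765021, 18360) ≈ 96.134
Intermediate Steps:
Mul(Add(158, Add(Mul(-22, Pow(51, -1)), Mul(68, Pow(20, -1)))), Mul(43, Pow(72, -1))) = Mul(Add(158, Add(Mul(-22, Rational(1, 51)), Mul(68, Rational(1, 20)))), Mul(43, Rational(1, 72))) = Mul(Add(158, Add(Rational(-22, 51), Rational(17, 5))), Rational(43, 72)) = Mul(Add(158, Rational(757, 255)), Rational(43, 72)) = Mul(Rational(41047, 255), Rational(43, 72)) = Rational(1765021, 18360)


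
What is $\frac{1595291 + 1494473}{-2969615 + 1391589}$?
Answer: $- \frac{1544882}{789013} \approx -1.958$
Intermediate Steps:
$\frac{1595291 + 1494473}{-2969615 + 1391589} = \frac{3089764}{-1578026} = 3089764 \left(- \frac{1}{1578026}\right) = - \frac{1544882}{789013}$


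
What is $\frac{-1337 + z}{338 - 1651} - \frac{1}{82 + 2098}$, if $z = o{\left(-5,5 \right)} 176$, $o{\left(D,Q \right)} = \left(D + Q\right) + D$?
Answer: $\frac{4831747}{2862340} \approx 1.688$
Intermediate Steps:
$o{\left(D,Q \right)} = Q + 2 D$
$z = -880$ ($z = \left(5 + 2 \left(-5\right)\right) 176 = \left(5 - 10\right) 176 = \left(-5\right) 176 = -880$)
$\frac{-1337 + z}{338 - 1651} - \frac{1}{82 + 2098} = \frac{-1337 - 880}{338 - 1651} - \frac{1}{82 + 2098} = - \frac{2217}{-1313} - \frac{1}{2180} = \left(-2217\right) \left(- \frac{1}{1313}\right) - \frac{1}{2180} = \frac{2217}{1313} - \frac{1}{2180} = \frac{4831747}{2862340}$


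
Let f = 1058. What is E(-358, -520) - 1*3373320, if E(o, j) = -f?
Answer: -3374378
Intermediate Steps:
E(o, j) = -1058 (E(o, j) = -1*1058 = -1058)
E(-358, -520) - 1*3373320 = -1058 - 1*3373320 = -1058 - 3373320 = -3374378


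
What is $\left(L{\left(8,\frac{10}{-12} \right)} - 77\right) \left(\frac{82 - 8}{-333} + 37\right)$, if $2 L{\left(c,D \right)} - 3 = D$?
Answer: $- \frac{301541}{108} \approx -2792.0$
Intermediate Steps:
$L{\left(c,D \right)} = \frac{3}{2} + \frac{D}{2}$
$\left(L{\left(8,\frac{10}{-12} \right)} - 77\right) \left(\frac{82 - 8}{-333} + 37\right) = \left(\left(\frac{3}{2} + \frac{10 \frac{1}{-12}}{2}\right) - 77\right) \left(\frac{82 - 8}{-333} + 37\right) = \left(\left(\frac{3}{2} + \frac{10 \left(- \frac{1}{12}\right)}{2}\right) - 77\right) \left(74 \left(- \frac{1}{333}\right) + 37\right) = \left(\left(\frac{3}{2} + \frac{1}{2} \left(- \frac{5}{6}\right)\right) - 77\right) \left(- \frac{2}{9} + 37\right) = \left(\left(\frac{3}{2} - \frac{5}{12}\right) - 77\right) \frac{331}{9} = \left(\frac{13}{12} - 77\right) \frac{331}{9} = \left(- \frac{911}{12}\right) \frac{331}{9} = - \frac{301541}{108}$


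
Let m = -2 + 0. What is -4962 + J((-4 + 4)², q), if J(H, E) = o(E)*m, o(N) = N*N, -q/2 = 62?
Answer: -35714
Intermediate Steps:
q = -124 (q = -2*62 = -124)
o(N) = N²
m = -2
J(H, E) = -2*E² (J(H, E) = E²*(-2) = -2*E²)
-4962 + J((-4 + 4)², q) = -4962 - 2*(-124)² = -4962 - 2*15376 = -4962 - 30752 = -35714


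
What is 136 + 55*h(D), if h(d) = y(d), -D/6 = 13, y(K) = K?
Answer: -4154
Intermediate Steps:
D = -78 (D = -6*13 = -78)
h(d) = d
136 + 55*h(D) = 136 + 55*(-78) = 136 - 4290 = -4154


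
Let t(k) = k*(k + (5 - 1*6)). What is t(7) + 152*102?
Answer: 15546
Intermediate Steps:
t(k) = k*(-1 + k) (t(k) = k*(k + (5 - 6)) = k*(k - 1) = k*(-1 + k))
t(7) + 152*102 = 7*(-1 + 7) + 152*102 = 7*6 + 15504 = 42 + 15504 = 15546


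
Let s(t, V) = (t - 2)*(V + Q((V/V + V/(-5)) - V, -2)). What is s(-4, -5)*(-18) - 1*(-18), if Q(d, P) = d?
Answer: 234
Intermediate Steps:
s(t, V) = (1 - V/5)*(-2 + t) (s(t, V) = (t - 2)*(V + ((V/V + V/(-5)) - V)) = (-2 + t)*(V + ((1 + V*(-1/5)) - V)) = (-2 + t)*(V + ((1 - V/5) - V)) = (-2 + t)*(V + (1 - 6*V/5)) = (-2 + t)*(1 - V/5) = (1 - V/5)*(-2 + t))
s(-4, -5)*(-18) - 1*(-18) = (-2 - 4 + (2/5)*(-5) - 1/5*(-5)*(-4))*(-18) - 1*(-18) = (-2 - 4 - 2 - 4)*(-18) + 18 = -12*(-18) + 18 = 216 + 18 = 234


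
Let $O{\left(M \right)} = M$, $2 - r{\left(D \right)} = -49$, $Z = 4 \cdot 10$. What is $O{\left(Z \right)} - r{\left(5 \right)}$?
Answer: $-11$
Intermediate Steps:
$Z = 40$
$r{\left(D \right)} = 51$ ($r{\left(D \right)} = 2 - -49 = 2 + 49 = 51$)
$O{\left(Z \right)} - r{\left(5 \right)} = 40 - 51 = -11$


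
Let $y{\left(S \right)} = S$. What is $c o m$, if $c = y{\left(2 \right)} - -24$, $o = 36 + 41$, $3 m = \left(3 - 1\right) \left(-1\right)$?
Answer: $- \frac{4004}{3} \approx -1334.7$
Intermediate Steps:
$m = - \frac{2}{3}$ ($m = \frac{\left(3 - 1\right) \left(-1\right)}{3} = \frac{2 \left(-1\right)}{3} = \frac{1}{3} \left(-2\right) = - \frac{2}{3} \approx -0.66667$)
$o = 77$
$c = 26$ ($c = 2 - -24 = 2 + 24 = 26$)
$c o m = 26 \cdot 77 \left(- \frac{2}{3}\right) = 2002 \left(- \frac{2}{3}\right) = - \frac{4004}{3}$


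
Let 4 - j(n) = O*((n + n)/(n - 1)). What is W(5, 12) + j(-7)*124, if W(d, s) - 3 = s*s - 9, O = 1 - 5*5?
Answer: 5842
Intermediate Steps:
O = -24 (O = 1 - 25 = -24)
W(d, s) = -6 + s² (W(d, s) = 3 + (s*s - 9) = 3 + (s² - 9) = 3 + (-9 + s²) = -6 + s²)
j(n) = 4 + 48*n/(-1 + n) (j(n) = 4 - (-24)*(n + n)/(n - 1) = 4 - (-24)*(2*n)/(-1 + n) = 4 - (-24)*2*n/(-1 + n) = 4 - (-48)*n/(-1 + n) = 4 + 48*n/(-1 + n))
W(5, 12) + j(-7)*124 = (-6 + 12²) + (4*(-1 + 13*(-7))/(-1 - 7))*124 = (-6 + 144) + (4*(-1 - 91)/(-8))*124 = 138 + (4*(-⅛)*(-92))*124 = 138 + 46*124 = 138 + 5704 = 5842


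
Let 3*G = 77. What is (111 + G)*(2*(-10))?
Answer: -8200/3 ≈ -2733.3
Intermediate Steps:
G = 77/3 (G = (⅓)*77 = 77/3 ≈ 25.667)
(111 + G)*(2*(-10)) = (111 + 77/3)*(2*(-10)) = (410/3)*(-20) = -8200/3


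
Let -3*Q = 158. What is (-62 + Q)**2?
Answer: 118336/9 ≈ 13148.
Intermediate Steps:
Q = -158/3 (Q = -1/3*158 = -158/3 ≈ -52.667)
(-62 + Q)**2 = (-62 - 158/3)**2 = (-344/3)**2 = 118336/9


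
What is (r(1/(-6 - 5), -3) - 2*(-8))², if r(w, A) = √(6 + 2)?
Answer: 264 + 64*√2 ≈ 354.51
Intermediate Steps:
r(w, A) = 2*√2 (r(w, A) = √8 = 2*√2)
(r(1/(-6 - 5), -3) - 2*(-8))² = (2*√2 - 2*(-8))² = (2*√2 + 16)² = (16 + 2*√2)²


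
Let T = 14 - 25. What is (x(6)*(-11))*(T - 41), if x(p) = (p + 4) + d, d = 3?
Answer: 7436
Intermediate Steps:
x(p) = 7 + p (x(p) = (p + 4) + 3 = (4 + p) + 3 = 7 + p)
T = -11
(x(6)*(-11))*(T - 41) = ((7 + 6)*(-11))*(-11 - 41) = (13*(-11))*(-52) = -143*(-52) = 7436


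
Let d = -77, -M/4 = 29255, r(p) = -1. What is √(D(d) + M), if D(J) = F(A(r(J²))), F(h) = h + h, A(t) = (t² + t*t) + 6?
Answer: 2*I*√29251 ≈ 342.06*I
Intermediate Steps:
M = -117020 (M = -4*29255 = -117020)
A(t) = 6 + 2*t² (A(t) = (t² + t²) + 6 = 2*t² + 6 = 6 + 2*t²)
F(h) = 2*h
D(J) = 16 (D(J) = 2*(6 + 2*(-1)²) = 2*(6 + 2*1) = 2*(6 + 2) = 2*8 = 16)
√(D(d) + M) = √(16 - 117020) = √(-117004) = 2*I*√29251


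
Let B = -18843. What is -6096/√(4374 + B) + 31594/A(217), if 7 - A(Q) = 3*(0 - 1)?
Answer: 15797/5 + 2032*I*√14469/4823 ≈ 3159.4 + 50.679*I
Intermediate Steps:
A(Q) = 10 (A(Q) = 7 - 3*(0 - 1) = 7 - 3*(-1) = 7 - 1*(-3) = 7 + 3 = 10)
-6096/√(4374 + B) + 31594/A(217) = -6096/√(4374 - 18843) + 31594/10 = -6096*(-I*√14469/14469) + 31594*(⅒) = -6096*(-I*√14469/14469) + 15797/5 = -(-2032)*I*√14469/4823 + 15797/5 = 2032*I*√14469/4823 + 15797/5 = 15797/5 + 2032*I*√14469/4823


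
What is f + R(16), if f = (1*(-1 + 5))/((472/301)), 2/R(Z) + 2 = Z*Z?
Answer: 38345/14986 ≈ 2.5587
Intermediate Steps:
R(Z) = 2/(-2 + Z²) (R(Z) = 2/(-2 + Z*Z) = 2/(-2 + Z²))
f = 301/118 (f = (1*4)/((472*(1/301))) = 4/(472/301) = 4*(301/472) = 301/118 ≈ 2.5508)
f + R(16) = 301/118 + 2/(-2 + 16²) = 301/118 + 2/(-2 + 256) = 301/118 + 2/254 = 301/118 + 2*(1/254) = 301/118 + 1/127 = 38345/14986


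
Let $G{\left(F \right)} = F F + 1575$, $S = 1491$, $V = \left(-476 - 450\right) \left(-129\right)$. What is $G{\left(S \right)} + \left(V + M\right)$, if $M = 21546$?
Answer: $2365656$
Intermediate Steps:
$V = 119454$ ($V = \left(-926\right) \left(-129\right) = 119454$)
$G{\left(F \right)} = 1575 + F^{2}$ ($G{\left(F \right)} = F^{2} + 1575 = 1575 + F^{2}$)
$G{\left(S \right)} + \left(V + M\right) = \left(1575 + 1491^{2}\right) + \left(119454 + 21546\right) = \left(1575 + 2223081\right) + 141000 = 2224656 + 141000 = 2365656$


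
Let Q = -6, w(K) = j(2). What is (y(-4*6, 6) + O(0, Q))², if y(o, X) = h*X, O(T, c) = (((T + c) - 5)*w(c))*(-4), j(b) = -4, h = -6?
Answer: 44944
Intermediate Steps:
w(K) = -4
O(T, c) = -80 + 16*T + 16*c (O(T, c) = (((T + c) - 5)*(-4))*(-4) = ((-5 + T + c)*(-4))*(-4) = (20 - 4*T - 4*c)*(-4) = -80 + 16*T + 16*c)
y(o, X) = -6*X
(y(-4*6, 6) + O(0, Q))² = (-6*6 + (-80 + 16*0 + 16*(-6)))² = (-36 + (-80 + 0 - 96))² = (-36 - 176)² = (-212)² = 44944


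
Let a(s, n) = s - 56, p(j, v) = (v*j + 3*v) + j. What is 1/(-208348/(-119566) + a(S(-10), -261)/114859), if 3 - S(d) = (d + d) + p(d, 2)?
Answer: 6866615597/11964783419 ≈ 0.57390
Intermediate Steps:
p(j, v) = j + 3*v + j*v (p(j, v) = (j*v + 3*v) + j = (3*v + j*v) + j = j + 3*v + j*v)
S(d) = -3 - 5*d (S(d) = 3 - ((d + d) + (d + 3*2 + d*2)) = 3 - (2*d + (d + 6 + 2*d)) = 3 - (2*d + (6 + 3*d)) = 3 - (6 + 5*d) = 3 + (-6 - 5*d) = -3 - 5*d)
a(s, n) = -56 + s
1/(-208348/(-119566) + a(S(-10), -261)/114859) = 1/(-208348/(-119566) + (-56 + (-3 - 5*(-10)))/114859) = 1/(-208348*(-1/119566) + (-56 + (-3 + 50))*(1/114859)) = 1/(104174/59783 + (-56 + 47)*(1/114859)) = 1/(104174/59783 - 9*1/114859) = 1/(104174/59783 - 9/114859) = 1/(11964783419/6866615597) = 6866615597/11964783419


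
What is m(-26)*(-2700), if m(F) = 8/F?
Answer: 10800/13 ≈ 830.77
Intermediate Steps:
m(-26)*(-2700) = (8/(-26))*(-2700) = (8*(-1/26))*(-2700) = -4/13*(-2700) = 10800/13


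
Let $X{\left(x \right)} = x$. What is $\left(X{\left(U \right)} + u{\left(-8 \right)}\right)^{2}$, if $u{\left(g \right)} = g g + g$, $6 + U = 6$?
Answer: $3136$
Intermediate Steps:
$U = 0$ ($U = -6 + 6 = 0$)
$u{\left(g \right)} = g + g^{2}$ ($u{\left(g \right)} = g^{2} + g = g + g^{2}$)
$\left(X{\left(U \right)} + u{\left(-8 \right)}\right)^{2} = \left(0 - 8 \left(1 - 8\right)\right)^{2} = \left(0 - -56\right)^{2} = \left(0 + 56\right)^{2} = 56^{2} = 3136$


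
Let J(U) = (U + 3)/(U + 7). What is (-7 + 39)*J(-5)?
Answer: -32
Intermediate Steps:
J(U) = (3 + U)/(7 + U)
(-7 + 39)*J(-5) = (-7 + 39)*((3 - 5)/(7 - 5)) = 32*(-2/2) = 32*((½)*(-2)) = 32*(-1) = -32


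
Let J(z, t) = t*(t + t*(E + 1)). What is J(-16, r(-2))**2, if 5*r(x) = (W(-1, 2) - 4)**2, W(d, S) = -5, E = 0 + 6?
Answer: 2754990144/625 ≈ 4.4080e+6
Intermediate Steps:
E = 6
r(x) = 81/5 (r(x) = (-5 - 4)**2/5 = (1/5)*(-9)**2 = (1/5)*81 = 81/5)
J(z, t) = 8*t**2 (J(z, t) = t*(t + t*(6 + 1)) = t*(t + t*7) = t*(t + 7*t) = t*(8*t) = 8*t**2)
J(-16, r(-2))**2 = (8*(81/5)**2)**2 = (8*(6561/25))**2 = (52488/25)**2 = 2754990144/625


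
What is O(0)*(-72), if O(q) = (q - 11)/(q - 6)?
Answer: -132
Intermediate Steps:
O(q) = (-11 + q)/(-6 + q)
O(0)*(-72) = ((-11 + 0)/(-6 + 0))*(-72) = (-11/(-6))*(-72) = -1/6*(-11)*(-72) = (11/6)*(-72) = -132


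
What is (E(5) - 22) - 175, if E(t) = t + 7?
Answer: -185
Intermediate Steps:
E(t) = 7 + t
(E(5) - 22) - 175 = ((7 + 5) - 22) - 175 = (12 - 22) - 175 = -10 - 175 = -185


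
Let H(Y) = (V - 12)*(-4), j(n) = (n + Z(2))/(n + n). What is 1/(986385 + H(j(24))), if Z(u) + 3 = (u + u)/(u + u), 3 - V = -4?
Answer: 1/986405 ≈ 1.0138e-6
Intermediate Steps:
V = 7 (V = 3 - 1*(-4) = 3 + 4 = 7)
Z(u) = -2 (Z(u) = -3 + (u + u)/(u + u) = -3 + (2*u)/((2*u)) = -3 + (2*u)*(1/(2*u)) = -3 + 1 = -2)
j(n) = (-2 + n)/(2*n) (j(n) = (n - 2)/(n + n) = (-2 + n)/((2*n)) = (-2 + n)*(1/(2*n)) = (-2 + n)/(2*n))
H(Y) = 20 (H(Y) = (7 - 12)*(-4) = -5*(-4) = 20)
1/(986385 + H(j(24))) = 1/(986385 + 20) = 1/986405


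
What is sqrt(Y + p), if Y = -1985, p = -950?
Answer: I*sqrt(2935) ≈ 54.176*I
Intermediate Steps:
sqrt(Y + p) = sqrt(-1985 - 950) = sqrt(-2935) = I*sqrt(2935)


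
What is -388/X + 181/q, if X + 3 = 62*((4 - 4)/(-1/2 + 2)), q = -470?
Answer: 181817/1410 ≈ 128.95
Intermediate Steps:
X = -3 (X = -3 + 62*((4 - 4)/(-1/2 + 2)) = -3 + 62*(0/(-1*½ + 2)) = -3 + 62*(0/(-½ + 2)) = -3 + 62*(0/(3/2)) = -3 + 62*(0*(⅔)) = -3 + 62*0 = -3 + 0 = -3)
-388/X + 181/q = -388/(-3) + 181/(-470) = -388*(-⅓) + 181*(-1/470) = 388/3 - 181/470 = 181817/1410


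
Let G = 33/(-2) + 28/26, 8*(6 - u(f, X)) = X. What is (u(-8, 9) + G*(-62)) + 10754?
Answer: 1218371/104 ≈ 11715.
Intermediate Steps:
u(f, X) = 6 - X/8
G = -401/26 (G = 33*(-½) + 28*(1/26) = -33/2 + 14/13 = -401/26 ≈ -15.423)
(u(-8, 9) + G*(-62)) + 10754 = ((6 - ⅛*9) - 401/26*(-62)) + 10754 = ((6 - 9/8) + 12431/13) + 10754 = (39/8 + 12431/13) + 10754 = 99955/104 + 10754 = 1218371/104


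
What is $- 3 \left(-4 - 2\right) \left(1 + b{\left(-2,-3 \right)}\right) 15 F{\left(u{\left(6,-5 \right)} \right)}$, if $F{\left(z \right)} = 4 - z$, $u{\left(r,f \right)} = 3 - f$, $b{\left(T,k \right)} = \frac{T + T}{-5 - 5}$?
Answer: $-1512$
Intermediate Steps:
$b{\left(T,k \right)} = - \frac{T}{5}$ ($b{\left(T,k \right)} = \frac{2 T}{-10} = 2 T \left(- \frac{1}{10}\right) = - \frac{T}{5}$)
$- 3 \left(-4 - 2\right) \left(1 + b{\left(-2,-3 \right)}\right) 15 F{\left(u{\left(6,-5 \right)} \right)} = - 3 \left(-4 - 2\right) \left(1 - - \frac{2}{5}\right) 15 \left(4 - \left(3 - -5\right)\right) = \left(-3\right) \left(-6\right) \left(1 + \frac{2}{5}\right) 15 \left(4 - \left(3 + 5\right)\right) = 18 \cdot \frac{7}{5} \cdot 15 \left(4 - 8\right) = \frac{126}{5} \cdot 15 \left(4 - 8\right) = 378 \left(-4\right) = -1512$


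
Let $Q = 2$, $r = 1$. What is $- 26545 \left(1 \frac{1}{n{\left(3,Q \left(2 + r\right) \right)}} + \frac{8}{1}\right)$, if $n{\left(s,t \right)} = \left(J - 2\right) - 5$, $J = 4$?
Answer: $- \frac{610535}{3} \approx -2.0351 \cdot 10^{5}$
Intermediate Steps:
$n{\left(s,t \right)} = -3$ ($n{\left(s,t \right)} = \left(4 - 2\right) - 5 = 2 - 5 = -3$)
$- 26545 \left(1 \frac{1}{n{\left(3,Q \left(2 + r\right) \right)}} + \frac{8}{1}\right) = - 26545 \left(1 \frac{1}{-3} + \frac{8}{1}\right) = - 26545 \left(1 \left(- \frac{1}{3}\right) + 8 \cdot 1\right) = - 26545 \left(- \frac{1}{3} + 8\right) = \left(-26545\right) \frac{23}{3} = - \frac{610535}{3}$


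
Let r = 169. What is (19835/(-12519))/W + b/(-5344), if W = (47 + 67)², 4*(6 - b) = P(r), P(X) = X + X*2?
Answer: 19539655333/869452361856 ≈ 0.022474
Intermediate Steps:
P(X) = 3*X (P(X) = X + 2*X = 3*X)
b = -483/4 (b = 6 - 3*169/4 = 6 - ¼*507 = 6 - 507/4 = -483/4 ≈ -120.75)
W = 12996 (W = 114² = 12996)
(19835/(-12519))/W + b/(-5344) = (19835/(-12519))/12996 - 483/4/(-5344) = (19835*(-1/12519))*(1/12996) - 483/4*(-1/5344) = -19835/12519*1/12996 + 483/21376 = -19835/162696924 + 483/21376 = 19539655333/869452361856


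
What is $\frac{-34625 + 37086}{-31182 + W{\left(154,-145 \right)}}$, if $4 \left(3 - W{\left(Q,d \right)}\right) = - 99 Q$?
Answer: $- \frac{4922}{54735} \approx -0.089924$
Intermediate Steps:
$W{\left(Q,d \right)} = 3 + \frac{99 Q}{4}$ ($W{\left(Q,d \right)} = 3 - \frac{\left(-99\right) Q}{4} = 3 + \frac{99 Q}{4}$)
$\frac{-34625 + 37086}{-31182 + W{\left(154,-145 \right)}} = \frac{-34625 + 37086}{-31182 + \left(3 + \frac{99}{4} \cdot 154\right)} = \frac{2461}{-31182 + \left(3 + \frac{7623}{2}\right)} = \frac{2461}{-31182 + \frac{7629}{2}} = \frac{2461}{- \frac{54735}{2}} = 2461 \left(- \frac{2}{54735}\right) = - \frac{4922}{54735}$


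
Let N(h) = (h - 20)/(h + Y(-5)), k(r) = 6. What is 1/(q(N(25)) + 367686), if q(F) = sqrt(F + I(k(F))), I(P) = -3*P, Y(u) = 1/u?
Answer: 45593064/16763931332111 - 2*I*sqrt(68417)/16763931332111 ≈ 2.7197e-6 - 3.1206e-11*I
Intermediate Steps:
N(h) = (-20 + h)/(-1/5 + h) (N(h) = (h - 20)/(h + 1/(-5)) = (-20 + h)/(h - 1/5) = (-20 + h)/(-1/5 + h))
q(F) = sqrt(-18 + F) (q(F) = sqrt(F - 3*6) = sqrt(F - 18) = sqrt(-18 + F))
1/(q(N(25)) + 367686) = 1/(sqrt(-18 + 5*(-20 + 25)/(-1 + 5*25)) + 367686) = 1/(sqrt(-18 + 5*5/(-1 + 125)) + 367686) = 1/(sqrt(-18 + 5*5/124) + 367686) = 1/(sqrt(-18 + 5*(1/124)*5) + 367686) = 1/(sqrt(-18 + 25/124) + 367686) = 1/(sqrt(-2207/124) + 367686) = 1/(I*sqrt(68417)/62 + 367686) = 1/(367686 + I*sqrt(68417)/62)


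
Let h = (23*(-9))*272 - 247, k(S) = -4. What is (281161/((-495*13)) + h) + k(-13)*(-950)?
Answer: -339733846/6435 ≈ -52795.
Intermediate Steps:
h = -56551 (h = -207*272 - 247 = -56304 - 247 = -56551)
(281161/((-495*13)) + h) + k(-13)*(-950) = (281161/((-495*13)) - 56551) - 4*(-950) = (281161/(-6435) - 56551) + 3800 = (281161*(-1/6435) - 56551) + 3800 = (-281161/6435 - 56551) + 3800 = -364186846/6435 + 3800 = -339733846/6435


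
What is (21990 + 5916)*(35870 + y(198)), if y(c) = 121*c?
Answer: 1669560168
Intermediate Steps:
(21990 + 5916)*(35870 + y(198)) = (21990 + 5916)*(35870 + 121*198) = 27906*(35870 + 23958) = 27906*59828 = 1669560168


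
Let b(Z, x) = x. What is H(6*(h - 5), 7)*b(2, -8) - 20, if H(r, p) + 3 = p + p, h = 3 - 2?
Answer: -108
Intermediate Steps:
h = 1
H(r, p) = -3 + 2*p (H(r, p) = -3 + (p + p) = -3 + 2*p)
H(6*(h - 5), 7)*b(2, -8) - 20 = (-3 + 2*7)*(-8) - 20 = (-3 + 14)*(-8) - 20 = 11*(-8) - 20 = -88 - 20 = -108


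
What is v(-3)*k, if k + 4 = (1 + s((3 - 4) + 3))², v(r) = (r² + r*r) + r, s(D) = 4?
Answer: 315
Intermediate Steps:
v(r) = r + 2*r² (v(r) = (r² + r²) + r = 2*r² + r = r + 2*r²)
k = 21 (k = -4 + (1 + 4)² = -4 + 5² = -4 + 25 = 21)
v(-3)*k = -3*(1 + 2*(-3))*21 = -3*(1 - 6)*21 = -3*(-5)*21 = 15*21 = 315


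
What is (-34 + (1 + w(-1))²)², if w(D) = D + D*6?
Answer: 4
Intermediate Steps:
w(D) = 7*D (w(D) = D + 6*D = 7*D)
(-34 + (1 + w(-1))²)² = (-34 + (1 + 7*(-1))²)² = (-34 + (1 - 7)²)² = (-34 + (-6)²)² = (-34 + 36)² = 2² = 4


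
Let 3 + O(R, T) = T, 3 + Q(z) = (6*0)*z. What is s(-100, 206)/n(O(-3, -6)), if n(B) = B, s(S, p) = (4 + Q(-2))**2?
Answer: -1/9 ≈ -0.11111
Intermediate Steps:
Q(z) = -3 (Q(z) = -3 + (6*0)*z = -3 + 0*z = -3 + 0 = -3)
O(R, T) = -3 + T
s(S, p) = 1 (s(S, p) = (4 - 3)**2 = 1**2 = 1)
s(-100, 206)/n(O(-3, -6)) = 1/(-3 - 6) = 1/(-9) = 1*(-1/9) = -1/9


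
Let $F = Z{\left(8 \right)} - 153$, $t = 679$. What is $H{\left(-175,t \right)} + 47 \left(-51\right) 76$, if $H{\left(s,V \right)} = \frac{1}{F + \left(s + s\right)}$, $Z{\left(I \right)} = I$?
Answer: $- \frac{90175141}{495} \approx -1.8217 \cdot 10^{5}$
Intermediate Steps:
$F = -145$ ($F = 8 - 153 = -145$)
$H{\left(s,V \right)} = \frac{1}{-145 + 2 s}$ ($H{\left(s,V \right)} = \frac{1}{-145 + \left(s + s\right)} = \frac{1}{-145 + 2 s}$)
$H{\left(-175,t \right)} + 47 \left(-51\right) 76 = \frac{1}{-145 + 2 \left(-175\right)} + 47 \left(-51\right) 76 = \frac{1}{-145 - 350} - 182172 = \frac{1}{-495} - 182172 = - \frac{1}{495} - 182172 = - \frac{90175141}{495}$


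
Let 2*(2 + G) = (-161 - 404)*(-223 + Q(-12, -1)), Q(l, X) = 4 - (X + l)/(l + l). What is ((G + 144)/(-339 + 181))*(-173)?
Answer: 516197573/7584 ≈ 68064.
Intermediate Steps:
Q(l, X) = 4 - (X + l)/(2*l)
G = 2976889/48 (G = -2 + ((-161 - 404)*(-223 + (1/2)*(-1*(-1) + 7*(-12))/(-12)))/2 = -2 + (-565*(-223 + (1/2)*(-1/12)*(1 - 84)))/2 = -2 + (-565*(-223 + (1/2)*(-1/12)*(-83)))/2 = -2 + (-565*(-223 + 83/24))/2 = -2 + (-565*(-5269/24))/2 = -2 + (1/2)*(2976985/24) = -2 + 2976985/48 = 2976889/48 ≈ 62019.)
((G + 144)/(-339 + 181))*(-173) = ((2976889/48 + 144)/(-339 + 181))*(-173) = ((2983801/48)/(-158))*(-173) = ((2983801/48)*(-1/158))*(-173) = -2983801/7584*(-173) = 516197573/7584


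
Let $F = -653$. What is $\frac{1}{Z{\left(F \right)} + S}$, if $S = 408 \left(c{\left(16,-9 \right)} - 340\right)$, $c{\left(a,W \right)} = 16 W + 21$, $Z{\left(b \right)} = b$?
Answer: $- \frac{1}{189557} \approx -5.2755 \cdot 10^{-6}$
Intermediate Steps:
$c{\left(a,W \right)} = 21 + 16 W$
$S = -188904$ ($S = 408 \left(\left(21 + 16 \left(-9\right)\right) - 340\right) = 408 \left(\left(21 - 144\right) - 340\right) = 408 \left(-123 - 340\right) = 408 \left(-463\right) = -188904$)
$\frac{1}{Z{\left(F \right)} + S} = \frac{1}{-653 - 188904} = \frac{1}{-189557} = - \frac{1}{189557}$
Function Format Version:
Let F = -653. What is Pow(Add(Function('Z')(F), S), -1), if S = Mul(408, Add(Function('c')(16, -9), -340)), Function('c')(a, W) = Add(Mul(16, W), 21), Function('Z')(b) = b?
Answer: Rational(-1, 189557) ≈ -5.2755e-6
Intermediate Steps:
Function('c')(a, W) = Add(21, Mul(16, W))
S = -188904 (S = Mul(408, Add(Add(21, Mul(16, -9)), -340)) = Mul(408, Add(Add(21, -144), -340)) = Mul(408, Add(-123, -340)) = Mul(408, -463) = -188904)
Pow(Add(Function('Z')(F), S), -1) = Pow(Add(-653, -188904), -1) = Pow(-189557, -1) = Rational(-1, 189557)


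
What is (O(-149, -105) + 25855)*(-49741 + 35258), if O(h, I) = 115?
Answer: -376123510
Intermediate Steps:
(O(-149, -105) + 25855)*(-49741 + 35258) = (115 + 25855)*(-49741 + 35258) = 25970*(-14483) = -376123510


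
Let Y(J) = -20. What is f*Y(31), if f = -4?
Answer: 80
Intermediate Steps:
f*Y(31) = -4*(-20) = 80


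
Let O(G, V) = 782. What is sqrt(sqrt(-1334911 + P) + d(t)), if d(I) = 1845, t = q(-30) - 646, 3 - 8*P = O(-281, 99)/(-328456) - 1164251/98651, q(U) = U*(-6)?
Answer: sqrt(484276909665521883894480 + 8100628214*I*sqrt(1401551604549117447719265154))/16201256428 ≈ 44.844 + 12.882*I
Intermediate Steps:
q(U) = -6*U
P = 239844955053/129610051424 (P = 3/8 - (782/(-328456) - 1164251/98651)/8 = 3/8 - (782*(-1/328456) - 1164251*1/98651)/8 = 3/8 - (-391/164228 - 1164251/98651)/8 = 3/8 - 1/8*(-191241185769/16201256428) = 3/8 + 191241185769/129610051424 = 239844955053/129610051424 ≈ 1.8505)
t = -466 (t = -6*(-30) - 646 = 180 - 646 = -466)
sqrt(sqrt(-1334911 + P) + d(t)) = sqrt(sqrt(-1334911 + 239844955053/129610051424) + 1845) = sqrt(sqrt(-173017643511508211/129610051424) + 1845) = sqrt(I*sqrt(1401551604549117447719265154)/32402512856 + 1845) = sqrt(1845 + I*sqrt(1401551604549117447719265154)/32402512856)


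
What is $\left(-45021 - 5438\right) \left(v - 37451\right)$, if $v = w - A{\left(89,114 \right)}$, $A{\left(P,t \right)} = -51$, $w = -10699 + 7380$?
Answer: $2054640021$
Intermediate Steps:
$w = -3319$
$v = -3268$ ($v = -3319 - -51 = -3319 + 51 = -3268$)
$\left(-45021 - 5438\right) \left(v - 37451\right) = \left(-45021 - 5438\right) \left(-3268 - 37451\right) = \left(-50459\right) \left(-40719\right) = 2054640021$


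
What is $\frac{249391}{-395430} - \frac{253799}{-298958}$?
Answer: $\frac{6450575998}{29554240485} \approx 0.21826$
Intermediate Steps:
$\frac{249391}{-395430} - \frac{253799}{-298958} = 249391 \left(- \frac{1}{395430}\right) - - \frac{253799}{298958} = - \frac{249391}{395430} + \frac{253799}{298958} = \frac{6450575998}{29554240485}$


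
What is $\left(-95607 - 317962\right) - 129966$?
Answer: $-543535$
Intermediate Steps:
$\left(-95607 - 317962\right) - 129966 = -413569 - 129966 = -543535$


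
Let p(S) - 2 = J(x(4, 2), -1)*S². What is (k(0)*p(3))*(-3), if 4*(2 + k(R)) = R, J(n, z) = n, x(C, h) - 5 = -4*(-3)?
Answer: 930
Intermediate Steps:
x(C, h) = 17 (x(C, h) = 5 - 4*(-3) = 5 + 12 = 17)
k(R) = -2 + R/4
p(S) = 2 + 17*S²
(k(0)*p(3))*(-3) = ((-2 + (¼)*0)*(2 + 17*3²))*(-3) = ((-2 + 0)*(2 + 17*9))*(-3) = -2*(2 + 153)*(-3) = -2*155*(-3) = -310*(-3) = 930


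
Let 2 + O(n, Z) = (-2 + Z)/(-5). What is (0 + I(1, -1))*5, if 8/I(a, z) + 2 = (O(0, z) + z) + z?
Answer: -200/27 ≈ -7.4074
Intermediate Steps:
O(n, Z) = -8/5 - Z/5 (O(n, Z) = -2 + (-2 + Z)/(-5) = -2 + (-2 + Z)*(-1/5) = -2 + (2/5 - Z/5) = -8/5 - Z/5)
I(a, z) = 8/(-18/5 + 9*z/5) (I(a, z) = 8/(-2 + (((-8/5 - z/5) + z) + z)) = 8/(-2 + ((-8/5 + 4*z/5) + z)) = 8/(-2 + (-8/5 + 9*z/5)) = 8/(-18/5 + 9*z/5))
(0 + I(1, -1))*5 = (0 + 40/(9*(-2 - 1)))*5 = (0 + (40/9)/(-3))*5 = (0 + (40/9)*(-1/3))*5 = (0 - 40/27)*5 = -40/27*5 = -200/27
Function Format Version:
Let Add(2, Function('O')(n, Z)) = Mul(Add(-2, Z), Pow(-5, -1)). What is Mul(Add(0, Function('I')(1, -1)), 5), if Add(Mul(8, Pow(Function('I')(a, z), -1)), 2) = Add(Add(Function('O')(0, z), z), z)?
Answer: Rational(-200, 27) ≈ -7.4074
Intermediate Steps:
Function('O')(n, Z) = Add(Rational(-8, 5), Mul(Rational(-1, 5), Z)) (Function('O')(n, Z) = Add(-2, Mul(Add(-2, Z), Pow(-5, -1))) = Add(-2, Mul(Add(-2, Z), Rational(-1, 5))) = Add(-2, Add(Rational(2, 5), Mul(Rational(-1, 5), Z))) = Add(Rational(-8, 5), Mul(Rational(-1, 5), Z)))
Function('I')(a, z) = Mul(8, Pow(Add(Rational(-18, 5), Mul(Rational(9, 5), z)), -1)) (Function('I')(a, z) = Mul(8, Pow(Add(-2, Add(Add(Add(Rational(-8, 5), Mul(Rational(-1, 5), z)), z), z)), -1)) = Mul(8, Pow(Add(-2, Add(Add(Rational(-8, 5), Mul(Rational(4, 5), z)), z)), -1)) = Mul(8, Pow(Add(-2, Add(Rational(-8, 5), Mul(Rational(9, 5), z))), -1)) = Mul(8, Pow(Add(Rational(-18, 5), Mul(Rational(9, 5), z)), -1)))
Mul(Add(0, Function('I')(1, -1)), 5) = Mul(Add(0, Mul(Rational(40, 9), Pow(Add(-2, -1), -1))), 5) = Mul(Add(0, Mul(Rational(40, 9), Pow(-3, -1))), 5) = Mul(Add(0, Mul(Rational(40, 9), Rational(-1, 3))), 5) = Mul(Add(0, Rational(-40, 27)), 5) = Mul(Rational(-40, 27), 5) = Rational(-200, 27)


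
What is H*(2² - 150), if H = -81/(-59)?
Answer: -11826/59 ≈ -200.44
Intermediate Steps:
H = 81/59 (H = -81*(-1/59) = 81/59 ≈ 1.3729)
H*(2² - 150) = 81*(2² - 150)/59 = 81*(4 - 150)/59 = (81/59)*(-146) = -11826/59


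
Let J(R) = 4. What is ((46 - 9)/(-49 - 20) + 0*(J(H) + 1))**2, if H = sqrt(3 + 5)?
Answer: 1369/4761 ≈ 0.28754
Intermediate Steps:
H = 2*sqrt(2) (H = sqrt(8) = 2*sqrt(2) ≈ 2.8284)
((46 - 9)/(-49 - 20) + 0*(J(H) + 1))**2 = ((46 - 9)/(-49 - 20) + 0*(4 + 1))**2 = (37/(-69) + 0*5)**2 = (37*(-1/69) + 0)**2 = (-37/69 + 0)**2 = (-37/69)**2 = 1369/4761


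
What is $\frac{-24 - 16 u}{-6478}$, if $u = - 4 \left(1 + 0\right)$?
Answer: $- \frac{20}{3239} \approx -0.0061747$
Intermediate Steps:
$u = -4$ ($u = \left(-4\right) 1 = -4$)
$\frac{-24 - 16 u}{-6478} = \frac{-24 - -64}{-6478} = \left(-24 + 64\right) \left(- \frac{1}{6478}\right) = 40 \left(- \frac{1}{6478}\right) = - \frac{20}{3239}$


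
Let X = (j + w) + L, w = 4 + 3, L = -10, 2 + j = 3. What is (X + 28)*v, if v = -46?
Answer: -1196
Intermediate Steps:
j = 1 (j = -2 + 3 = 1)
w = 7
X = -2 (X = (1 + 7) - 10 = 8 - 10 = -2)
(X + 28)*v = (-2 + 28)*(-46) = 26*(-46) = -1196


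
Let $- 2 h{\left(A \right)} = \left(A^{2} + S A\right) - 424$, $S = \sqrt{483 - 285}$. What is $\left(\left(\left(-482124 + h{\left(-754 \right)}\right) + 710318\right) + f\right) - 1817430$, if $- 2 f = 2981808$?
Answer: $-3364186 + 1131 \sqrt{22} \approx -3.3589 \cdot 10^{6}$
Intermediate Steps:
$f = -1490904$ ($f = \left(- \frac{1}{2}\right) 2981808 = -1490904$)
$S = 3 \sqrt{22}$ ($S = \sqrt{198} = 3 \sqrt{22} \approx 14.071$)
$h{\left(A \right)} = 212 - \frac{A^{2}}{2} - \frac{3 A \sqrt{22}}{2}$ ($h{\left(A \right)} = - \frac{\left(A^{2} + 3 \sqrt{22} A\right) - 424}{2} = - \frac{\left(A^{2} + 3 A \sqrt{22}\right) - 424}{2} = - \frac{-424 + A^{2} + 3 A \sqrt{22}}{2} = 212 - \frac{A^{2}}{2} - \frac{3 A \sqrt{22}}{2}$)
$\left(\left(\left(-482124 + h{\left(-754 \right)}\right) + 710318\right) + f\right) - 1817430 = \left(\left(\left(-482124 - \left(-212 + 284258 - 1131 \sqrt{22}\right)\right) + 710318\right) - 1490904\right) - 1817430 = \left(\left(\left(-482124 + \left(212 - 284258 + 1131 \sqrt{22}\right)\right) + 710318\right) - 1490904\right) - 1817430 = \left(\left(\left(-482124 - \left(284046 - 1131 \sqrt{22}\right)\right) + 710318\right) - 1490904\right) - 1817430 = \left(\left(\left(-766170 + 1131 \sqrt{22}\right) + 710318\right) - 1490904\right) - 1817430 = \left(\left(-55852 + 1131 \sqrt{22}\right) - 1490904\right) - 1817430 = \left(-1546756 + 1131 \sqrt{22}\right) - 1817430 = -3364186 + 1131 \sqrt{22}$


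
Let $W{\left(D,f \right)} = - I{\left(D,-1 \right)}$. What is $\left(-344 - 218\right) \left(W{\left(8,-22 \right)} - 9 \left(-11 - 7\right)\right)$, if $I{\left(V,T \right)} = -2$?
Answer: $-92168$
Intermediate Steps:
$W{\left(D,f \right)} = 2$ ($W{\left(D,f \right)} = \left(-1\right) \left(-2\right) = 2$)
$\left(-344 - 218\right) \left(W{\left(8,-22 \right)} - 9 \left(-11 - 7\right)\right) = \left(-344 - 218\right) \left(2 - 9 \left(-11 - 7\right)\right) = - 562 \left(2 - -162\right) = - 562 \left(2 + 162\right) = \left(-562\right) 164 = -92168$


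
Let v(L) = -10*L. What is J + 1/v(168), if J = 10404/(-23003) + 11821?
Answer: 456805516117/38645040 ≈ 11821.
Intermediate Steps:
J = 271908059/23003 (J = 10404*(-1/23003) + 11821 = -10404/23003 + 11821 = 271908059/23003 ≈ 11821.)
J + 1/v(168) = 271908059/23003 + 1/(-10*168) = 271908059/23003 + 1/(-1680) = 271908059/23003 - 1/1680 = 456805516117/38645040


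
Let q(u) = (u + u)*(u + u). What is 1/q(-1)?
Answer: ¼ ≈ 0.25000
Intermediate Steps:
q(u) = 4*u² (q(u) = (2*u)*(2*u) = 4*u²)
1/q(-1) = 1/(4*(-1)²) = 1/(4*1) = 1/4 = ¼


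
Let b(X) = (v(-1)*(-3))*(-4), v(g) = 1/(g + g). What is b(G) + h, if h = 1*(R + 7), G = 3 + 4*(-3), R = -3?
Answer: -2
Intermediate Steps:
v(g) = 1/(2*g)
G = -9 (G = 3 - 12 = -9)
b(X) = -6 (b(X) = (((½)/(-1))*(-3))*(-4) = (((½)*(-1))*(-3))*(-4) = -½*(-3)*(-4) = (3/2)*(-4) = -6)
h = 4 (h = 1*(-3 + 7) = 1*4 = 4)
b(G) + h = -6 + 4 = -2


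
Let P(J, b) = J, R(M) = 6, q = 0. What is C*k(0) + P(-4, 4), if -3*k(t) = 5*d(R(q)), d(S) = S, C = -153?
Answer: 1526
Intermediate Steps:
k(t) = -10 (k(t) = -5*6/3 = -⅓*30 = -10)
C*k(0) + P(-4, 4) = -153*(-10) - 4 = 1530 - 4 = 1526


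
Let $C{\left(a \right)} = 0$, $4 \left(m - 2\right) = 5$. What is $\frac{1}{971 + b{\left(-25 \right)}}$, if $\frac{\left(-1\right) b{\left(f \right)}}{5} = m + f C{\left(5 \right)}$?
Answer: $\frac{4}{3819} \approx 0.0010474$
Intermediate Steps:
$m = \frac{13}{4}$ ($m = 2 + \frac{1}{4} \cdot 5 = 2 + \frac{5}{4} = \frac{13}{4} \approx 3.25$)
$b{\left(f \right)} = - \frac{65}{4}$ ($b{\left(f \right)} = - 5 \left(\frac{13}{4} + f 0\right) = - 5 \left(\frac{13}{4} + 0\right) = \left(-5\right) \frac{13}{4} = - \frac{65}{4}$)
$\frac{1}{971 + b{\left(-25 \right)}} = \frac{1}{971 - \frac{65}{4}} = \frac{1}{\frac{3819}{4}} = \frac{4}{3819}$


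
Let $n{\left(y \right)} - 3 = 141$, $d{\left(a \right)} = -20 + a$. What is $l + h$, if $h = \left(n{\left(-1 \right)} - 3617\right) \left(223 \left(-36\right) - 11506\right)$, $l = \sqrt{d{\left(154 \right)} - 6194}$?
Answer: $67841582 + 2 i \sqrt{1515} \approx 6.7842 \cdot 10^{7} + 77.846 i$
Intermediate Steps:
$n{\left(y \right)} = 144$ ($n{\left(y \right)} = 3 + 141 = 144$)
$l = 2 i \sqrt{1515}$ ($l = \sqrt{\left(-20 + 154\right) - 6194} = \sqrt{134 - 6194} = \sqrt{-6060} = 2 i \sqrt{1515} \approx 77.846 i$)
$h = 67841582$ ($h = \left(144 - 3617\right) \left(223 \left(-36\right) - 11506\right) = - 3473 \left(-8028 - 11506\right) = \left(-3473\right) \left(-19534\right) = 67841582$)
$l + h = 2 i \sqrt{1515} + 67841582 = 67841582 + 2 i \sqrt{1515}$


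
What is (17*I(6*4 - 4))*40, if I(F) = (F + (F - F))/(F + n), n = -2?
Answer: 6800/9 ≈ 755.56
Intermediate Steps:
I(F) = F/(-2 + F) (I(F) = (F + (F - F))/(F - 2) = (F + 0)/(-2 + F) = F/(-2 + F))
(17*I(6*4 - 4))*40 = (17*((6*4 - 4)/(-2 + (6*4 - 4))))*40 = (17*((24 - 4)/(-2 + (24 - 4))))*40 = (17*(20/(-2 + 20)))*40 = (17*(20/18))*40 = (17*(20*(1/18)))*40 = (17*(10/9))*40 = (170/9)*40 = 6800/9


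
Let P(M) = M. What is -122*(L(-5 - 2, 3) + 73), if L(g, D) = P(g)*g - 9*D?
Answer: -11590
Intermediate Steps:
L(g, D) = g² - 9*D (L(g, D) = g*g - 9*D = g² - 9*D)
-122*(L(-5 - 2, 3) + 73) = -122*(((-5 - 2)² - 9*3) + 73) = -122*(((-7)² - 27) + 73) = -122*((49 - 27) + 73) = -122*(22 + 73) = -122*95 = -11590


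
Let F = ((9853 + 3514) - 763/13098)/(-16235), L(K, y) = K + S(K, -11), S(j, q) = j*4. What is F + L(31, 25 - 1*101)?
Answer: 32785054447/212646030 ≈ 154.18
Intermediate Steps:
S(j, q) = 4*j
L(K, y) = 5*K (L(K, y) = K + 4*K = 5*K)
F = -175080203/212646030 (F = (13367 - 763*1/13098)*(-1/16235) = (13367 - 763/13098)*(-1/16235) = (175080203/13098)*(-1/16235) = -175080203/212646030 ≈ -0.82334)
F + L(31, 25 - 1*101) = -175080203/212646030 + 5*31 = -175080203/212646030 + 155 = 32785054447/212646030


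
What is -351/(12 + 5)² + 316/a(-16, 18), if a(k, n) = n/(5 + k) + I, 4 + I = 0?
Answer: -513163/8959 ≈ -57.279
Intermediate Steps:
I = -4 (I = -4 + 0 = -4)
a(k, n) = -4 + n/(5 + k) (a(k, n) = n/(5 + k) - 4 = -4 + n/(5 + k))
-351/(12 + 5)² + 316/a(-16, 18) = -351/(12 + 5)² + 316/(((-20 + 18 - 4*(-16))/(5 - 16))) = -351/(17²) + 316/(((-20 + 18 + 64)/(-11))) = -351/289 + 316/((-1/11*62)) = -351*1/289 + 316/(-62/11) = -351/289 + 316*(-11/62) = -351/289 - 1738/31 = -513163/8959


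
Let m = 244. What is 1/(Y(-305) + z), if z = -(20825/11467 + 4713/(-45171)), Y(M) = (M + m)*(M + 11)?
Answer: 172658619/3096164125778 ≈ 5.5765e-5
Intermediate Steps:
Y(M) = (11 + M)*(244 + M) (Y(M) = (M + 244)*(M + 11) = (244 + M)*(11 + M) = (11 + M)*(244 + M))
z = -295547368/172658619 (z = -(20825*(1/11467) + 4713*(-1/45171)) = -(20825/11467 - 1571/15057) = -1*295547368/172658619 = -295547368/172658619 ≈ -1.7117)
1/(Y(-305) + z) = 1/((2684 + (-305)**2 + 255*(-305)) - 295547368/172658619) = 1/((2684 + 93025 - 77775) - 295547368/172658619) = 1/(17934 - 295547368/172658619) = 1/(3096164125778/172658619) = 172658619/3096164125778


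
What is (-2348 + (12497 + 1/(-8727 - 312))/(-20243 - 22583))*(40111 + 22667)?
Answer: -9511219130737402/64517369 ≈ -1.4742e+8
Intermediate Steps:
(-2348 + (12497 + 1/(-8727 - 312))/(-20243 - 22583))*(40111 + 22667) = (-2348 + (12497 + 1/(-9039))/(-42826))*62778 = (-2348 + (12497 - 1/9039)*(-1/42826))*62778 = (-2348 + (112960382/9039)*(-1/42826))*62778 = (-2348 - 56480191/193552107)*62778 = -454516827427/193552107*62778 = -9511219130737402/64517369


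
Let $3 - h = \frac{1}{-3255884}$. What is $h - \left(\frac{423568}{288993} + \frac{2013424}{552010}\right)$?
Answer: $- \frac{548776133825619559}{259700745646536060} \approx -2.1131$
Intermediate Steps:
$h = \frac{9767653}{3255884}$ ($h = 3 - \frac{1}{-3255884} = 3 - - \frac{1}{3255884} = 3 + \frac{1}{3255884} = \frac{9767653}{3255884} \approx 3.0$)
$h - \left(\frac{423568}{288993} + \frac{2013424}{552010}\right) = \frac{9767653}{3255884} - \left(\frac{423568}{288993} + \frac{2013424}{552010}\right) = \frac{9767653}{3255884} - \left(423568 \cdot \frac{1}{288993} + 2013424 \cdot \frac{1}{552010}\right) = \frac{9767653}{3255884} - \left(\frac{423568}{288993} + \frac{1006712}{276005}\right) = \frac{9767653}{3255884} - \frac{407839606856}{79763512965} = - \frac{548776133825619559}{259700745646536060}$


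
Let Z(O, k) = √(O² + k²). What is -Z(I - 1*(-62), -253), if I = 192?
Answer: -5*√5141 ≈ -358.50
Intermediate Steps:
-Z(I - 1*(-62), -253) = -√((192 - 1*(-62))² + (-253)²) = -√((192 + 62)² + 64009) = -√(254² + 64009) = -√(64516 + 64009) = -√128525 = -5*√5141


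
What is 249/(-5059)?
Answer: -249/5059 ≈ -0.049219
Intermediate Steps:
249/(-5059) = -1/5059*249 = -249/5059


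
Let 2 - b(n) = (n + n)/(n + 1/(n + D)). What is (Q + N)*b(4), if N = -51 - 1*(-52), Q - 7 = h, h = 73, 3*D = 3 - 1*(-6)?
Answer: 162/29 ≈ 5.5862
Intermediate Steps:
D = 3 (D = (3 - 1*(-6))/3 = (3 + 6)/3 = (1/3)*9 = 3)
Q = 80 (Q = 7 + 73 = 80)
b(n) = 2 - 2*n/(n + 1/(3 + n)) (b(n) = 2 - (n + n)/(n + 1/(n + 3)) = 2 - 2*n/(n + 1/(3 + n)))
N = 1 (N = -51 + 52 = 1)
(Q + N)*b(4) = (80 + 1)*(2/(1 + 4**2 + 3*4)) = 81*(2/(1 + 16 + 12)) = 81*(2/29) = 162/29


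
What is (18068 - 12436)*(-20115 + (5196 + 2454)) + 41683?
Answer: -70161197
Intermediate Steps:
(18068 - 12436)*(-20115 + (5196 + 2454)) + 41683 = 5632*(-20115 + 7650) + 41683 = 5632*(-12465) + 41683 = -70202880 + 41683 = -70161197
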